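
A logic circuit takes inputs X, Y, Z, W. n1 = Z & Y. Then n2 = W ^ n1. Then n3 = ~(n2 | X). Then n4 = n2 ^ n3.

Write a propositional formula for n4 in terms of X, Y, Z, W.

(W ^ (Z & Y)) ^ (~((W ^ (Z & Y)) | X))

n1 = Z & Y
n2 = W ^ n1 = W ^ (Z & Y)
n3 = ~(n2 | X) = ~((W ^ (Z & Y)) | X)
n4 = n2 ^ n3 = (W ^ (Z & Y)) ^ (~((W ^ (Z & Y)) | X))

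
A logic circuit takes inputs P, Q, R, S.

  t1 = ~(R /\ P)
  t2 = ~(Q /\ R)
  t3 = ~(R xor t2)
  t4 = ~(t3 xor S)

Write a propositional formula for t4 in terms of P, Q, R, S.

t2 = ~(Q /\ R)
t3 = ~(R xor t2) = ~(R xor (~(Q /\ R)))
t4 = ~(t3 xor S) = ~((~(R xor (~(Q /\ R)))) xor S)

~((~(R xor (~(Q /\ R)))) xor S)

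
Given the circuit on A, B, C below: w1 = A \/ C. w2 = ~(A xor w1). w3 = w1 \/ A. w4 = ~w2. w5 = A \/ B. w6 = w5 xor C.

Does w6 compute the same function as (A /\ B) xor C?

w5 = A \/ B
w6 = w5 xor C = (A \/ B) xor C
At A=0, B=1, C=0: circuit gives 1, formula gives 0.

No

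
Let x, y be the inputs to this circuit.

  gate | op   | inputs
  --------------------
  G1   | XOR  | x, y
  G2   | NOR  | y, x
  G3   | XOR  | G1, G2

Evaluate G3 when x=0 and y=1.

1

G1 = 0 XOR 1 = 1
G2 = 1 NOR 0 = 0
G3 = 1 XOR 0 = 1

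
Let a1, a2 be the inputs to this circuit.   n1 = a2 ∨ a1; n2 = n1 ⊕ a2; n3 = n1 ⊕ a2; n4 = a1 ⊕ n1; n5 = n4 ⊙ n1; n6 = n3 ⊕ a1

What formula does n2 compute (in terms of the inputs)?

(a2 ∨ a1) ⊕ a2

n1 = a2 ∨ a1
n2 = n1 ⊕ a2 = (a2 ∨ a1) ⊕ a2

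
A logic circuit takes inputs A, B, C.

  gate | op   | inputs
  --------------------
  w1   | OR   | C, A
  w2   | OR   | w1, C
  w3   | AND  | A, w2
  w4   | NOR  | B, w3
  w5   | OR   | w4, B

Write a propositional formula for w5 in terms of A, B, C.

w1 = C OR A
w2 = w1 OR C = (C OR A) OR C
w3 = A AND w2 = A AND ((C OR A) OR C)
w4 = B NOR w3 = B NOR (A AND ((C OR A) OR C))
w5 = w4 OR B = (B NOR (A AND ((C OR A) OR C))) OR B

(B NOR (A AND ((C OR A) OR C))) OR B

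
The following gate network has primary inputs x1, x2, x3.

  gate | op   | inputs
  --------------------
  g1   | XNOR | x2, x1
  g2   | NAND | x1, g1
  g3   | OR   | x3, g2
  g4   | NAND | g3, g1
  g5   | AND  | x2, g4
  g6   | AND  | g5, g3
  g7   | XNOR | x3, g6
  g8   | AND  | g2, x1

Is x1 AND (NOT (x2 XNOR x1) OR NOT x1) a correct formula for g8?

Yes

g1 = x2 XNOR x1
g2 = x1 NAND g1 = x1 NAND (x2 XNOR x1)
g8 = g2 AND x1 = (x1 NAND (x2 XNOR x1)) AND x1
At x1=0, x2=0, x3=0: circuit gives 0, formula gives 0.
At x1=1, x2=0, x3=0: circuit gives 1, formula gives 1.
Agrees on all 8 inputs.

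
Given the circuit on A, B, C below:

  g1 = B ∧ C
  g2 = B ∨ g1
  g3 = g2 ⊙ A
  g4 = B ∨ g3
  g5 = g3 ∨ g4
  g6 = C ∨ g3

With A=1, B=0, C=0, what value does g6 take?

0

g1 = 0 ∧ 0 = 0
g2 = 0 ∨ 0 = 0
g3 = 0 ⊙ 1 = 0
g6 = 0 ∨ 0 = 0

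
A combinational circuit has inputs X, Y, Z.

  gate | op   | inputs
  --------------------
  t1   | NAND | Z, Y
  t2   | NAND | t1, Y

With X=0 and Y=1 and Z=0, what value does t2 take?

t1 = 0 NAND 1 = 1
t2 = 1 NAND 1 = 0

0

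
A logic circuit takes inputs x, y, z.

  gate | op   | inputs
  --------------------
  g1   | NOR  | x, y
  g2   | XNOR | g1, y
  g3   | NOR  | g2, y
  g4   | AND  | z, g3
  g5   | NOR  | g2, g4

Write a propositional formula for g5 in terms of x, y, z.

((x NOR y) XNOR y) NOR (z AND (((x NOR y) XNOR y) NOR y))

g1 = x NOR y
g2 = g1 XNOR y = (x NOR y) XNOR y
g3 = g2 NOR y = ((x NOR y) XNOR y) NOR y
g4 = z AND g3 = z AND (((x NOR y) XNOR y) NOR y)
g5 = g2 NOR g4 = ((x NOR y) XNOR y) NOR (z AND (((x NOR y) XNOR y) NOR y))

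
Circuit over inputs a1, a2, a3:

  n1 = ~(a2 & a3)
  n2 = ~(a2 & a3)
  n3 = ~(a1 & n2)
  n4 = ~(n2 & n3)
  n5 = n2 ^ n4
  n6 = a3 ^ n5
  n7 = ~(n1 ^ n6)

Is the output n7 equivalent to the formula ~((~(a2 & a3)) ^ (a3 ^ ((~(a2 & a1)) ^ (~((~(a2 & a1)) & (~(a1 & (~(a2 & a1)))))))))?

No

n1 = ~(a2 & a3)
n2 = ~(a2 & a3)
n3 = ~(a1 & n2) = ~(a1 & (~(a2 & a3)))
n4 = ~(n2 & n3) = ~((~(a2 & a3)) & (~(a1 & (~(a2 & a3)))))
n5 = n2 ^ n4 = (~(a2 & a3)) ^ (~((~(a2 & a3)) & (~(a1 & (~(a2 & a3))))))
n6 = a3 ^ n5 = a3 ^ ((~(a2 & a3)) ^ (~((~(a2 & a3)) & (~(a1 & (~(a2 & a3)))))))
n7 = ~(n1 ^ n6) = ~((~(a2 & a3)) ^ (a3 ^ ((~(a2 & a3)) ^ (~((~(a2 & a3)) & (~(a1 & (~(a2 & a3)))))))))
At a1=1, a2=1, a3=0: circuit gives 0, formula gives 1.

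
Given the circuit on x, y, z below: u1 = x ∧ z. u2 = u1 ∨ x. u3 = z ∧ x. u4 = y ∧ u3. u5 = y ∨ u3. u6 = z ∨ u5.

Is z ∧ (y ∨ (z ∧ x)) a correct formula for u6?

No

u3 = z ∧ x
u5 = y ∨ u3 = y ∨ (z ∧ x)
u6 = z ∨ u5 = z ∨ (y ∨ (z ∧ x))
At x=0, y=0, z=1: circuit gives 1, formula gives 0.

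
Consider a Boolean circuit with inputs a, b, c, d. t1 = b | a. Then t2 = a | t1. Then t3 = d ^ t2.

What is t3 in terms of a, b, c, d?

t1 = b | a
t2 = a | t1 = a | (b | a)
t3 = d ^ t2 = d ^ (a | (b | a))

d ^ (a | (b | a))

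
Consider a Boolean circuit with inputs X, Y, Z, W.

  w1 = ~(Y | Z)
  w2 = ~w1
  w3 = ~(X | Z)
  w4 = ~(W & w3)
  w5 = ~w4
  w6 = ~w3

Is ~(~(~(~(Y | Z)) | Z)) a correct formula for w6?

w3 = ~(X | Z)
w6 = ~w3 = ~(~(X | Z))
At X=0, Y=1, Z=0, W=0: circuit gives 0, formula gives 1.

No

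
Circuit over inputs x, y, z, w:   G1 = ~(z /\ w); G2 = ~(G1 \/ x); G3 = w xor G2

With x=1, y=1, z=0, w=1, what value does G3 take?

G1 = ~(0 /\ 1) = 1
G2 = ~(1 \/ 1) = 0
G3 = 1 xor 0 = 1

1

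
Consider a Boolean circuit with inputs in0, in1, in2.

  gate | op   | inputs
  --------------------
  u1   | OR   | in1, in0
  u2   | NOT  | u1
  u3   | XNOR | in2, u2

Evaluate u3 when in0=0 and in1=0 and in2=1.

u1 = 0 OR 0 = 0
u2 = NOT 0 = 1
u3 = 1 XNOR 1 = 1

1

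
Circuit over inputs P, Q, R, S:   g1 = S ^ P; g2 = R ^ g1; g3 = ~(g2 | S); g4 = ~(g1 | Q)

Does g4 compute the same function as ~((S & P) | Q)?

g1 = S ^ P
g4 = ~(g1 | Q) = ~((S ^ P) | Q)
At P=0, Q=0, R=0, S=1: circuit gives 0, formula gives 1.

No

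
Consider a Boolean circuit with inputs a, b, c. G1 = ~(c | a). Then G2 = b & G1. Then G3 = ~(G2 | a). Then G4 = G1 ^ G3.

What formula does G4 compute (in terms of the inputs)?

(~(c | a)) ^ (~((b & (~(c | a))) | a))

G1 = ~(c | a)
G2 = b & G1 = b & (~(c | a))
G3 = ~(G2 | a) = ~((b & (~(c | a))) | a)
G4 = G1 ^ G3 = (~(c | a)) ^ (~((b & (~(c | a))) | a))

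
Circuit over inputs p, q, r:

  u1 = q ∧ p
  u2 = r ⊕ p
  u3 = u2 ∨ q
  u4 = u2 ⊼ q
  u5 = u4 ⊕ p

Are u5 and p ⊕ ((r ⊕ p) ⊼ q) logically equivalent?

Yes

u2 = r ⊕ p
u4 = u2 ⊼ q = (r ⊕ p) ⊼ q
u5 = u4 ⊕ p = ((r ⊕ p) ⊼ q) ⊕ p
At p=0, q=1, r=1: circuit gives 0, formula gives 0.
At p=0, q=0, r=0: circuit gives 1, formula gives 1.
Agrees on all 8 inputs.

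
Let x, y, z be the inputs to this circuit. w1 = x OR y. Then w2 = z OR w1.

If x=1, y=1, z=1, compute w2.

w1 = 1 OR 1 = 1
w2 = 1 OR 1 = 1

1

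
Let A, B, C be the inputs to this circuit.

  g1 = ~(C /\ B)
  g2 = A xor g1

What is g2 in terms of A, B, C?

A xor (~(C /\ B))

g1 = ~(C /\ B)
g2 = A xor g1 = A xor (~(C /\ B))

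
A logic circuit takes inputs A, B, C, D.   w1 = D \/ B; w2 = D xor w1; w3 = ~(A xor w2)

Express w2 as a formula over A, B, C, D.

D xor (D \/ B)

w1 = D \/ B
w2 = D xor w1 = D xor (D \/ B)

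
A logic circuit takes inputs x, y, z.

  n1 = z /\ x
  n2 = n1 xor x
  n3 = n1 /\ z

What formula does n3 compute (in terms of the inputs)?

(z /\ x) /\ z

n1 = z /\ x
n3 = n1 /\ z = (z /\ x) /\ z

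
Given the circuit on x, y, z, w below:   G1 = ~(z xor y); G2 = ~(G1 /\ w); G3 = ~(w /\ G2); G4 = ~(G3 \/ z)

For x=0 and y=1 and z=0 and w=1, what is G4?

G1 = ~(0 xor 1) = 0
G2 = ~(0 /\ 1) = 1
G3 = ~(1 /\ 1) = 0
G4 = ~(0 \/ 0) = 1

1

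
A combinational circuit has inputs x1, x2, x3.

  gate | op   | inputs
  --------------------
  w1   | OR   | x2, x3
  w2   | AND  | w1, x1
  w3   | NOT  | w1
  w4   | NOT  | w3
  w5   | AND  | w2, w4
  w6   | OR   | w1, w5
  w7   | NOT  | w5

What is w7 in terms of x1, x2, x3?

w1 = x2 OR x3
w2 = w1 AND x1 = (x2 OR x3) AND x1
w3 = NOT w1 = NOT (x2 OR x3)
w4 = NOT w3 = NOT NOT (x2 OR x3)
w5 = w2 AND w4 = ((x2 OR x3) AND x1) AND NOT NOT (x2 OR x3)
w7 = NOT w5 = NOT (((x2 OR x3) AND x1) AND NOT NOT (x2 OR x3))

NOT (((x2 OR x3) AND x1) AND NOT NOT (x2 OR x3))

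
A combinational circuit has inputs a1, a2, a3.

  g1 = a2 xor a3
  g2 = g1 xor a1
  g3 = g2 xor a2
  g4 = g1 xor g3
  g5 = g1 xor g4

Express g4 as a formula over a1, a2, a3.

g1 = a2 xor a3
g2 = g1 xor a1 = (a2 xor a3) xor a1
g3 = g2 xor a2 = ((a2 xor a3) xor a1) xor a2
g4 = g1 xor g3 = (a2 xor a3) xor (((a2 xor a3) xor a1) xor a2)

(a2 xor a3) xor (((a2 xor a3) xor a1) xor a2)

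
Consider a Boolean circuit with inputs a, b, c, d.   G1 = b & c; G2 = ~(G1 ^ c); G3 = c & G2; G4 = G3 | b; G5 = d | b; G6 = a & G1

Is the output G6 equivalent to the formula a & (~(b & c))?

No

G1 = b & c
G6 = a & G1 = a & (b & c)
At a=1, b=0, c=0, d=0: circuit gives 0, formula gives 1.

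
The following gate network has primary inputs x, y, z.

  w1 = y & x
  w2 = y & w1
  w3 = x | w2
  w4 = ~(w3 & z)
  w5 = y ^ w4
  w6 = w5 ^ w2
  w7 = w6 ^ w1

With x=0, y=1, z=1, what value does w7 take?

0

w1 = 1 & 0 = 0
w2 = 1 & 0 = 0
w3 = 0 | 0 = 0
w4 = ~(0 & 1) = 1
w5 = 1 ^ 1 = 0
w6 = 0 ^ 0 = 0
w7 = 0 ^ 0 = 0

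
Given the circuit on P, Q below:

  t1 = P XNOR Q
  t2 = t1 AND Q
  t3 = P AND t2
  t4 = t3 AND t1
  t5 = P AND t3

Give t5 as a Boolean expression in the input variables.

P AND (P AND ((P XNOR Q) AND Q))

t1 = P XNOR Q
t2 = t1 AND Q = (P XNOR Q) AND Q
t3 = P AND t2 = P AND ((P XNOR Q) AND Q)
t5 = P AND t3 = P AND (P AND ((P XNOR Q) AND Q))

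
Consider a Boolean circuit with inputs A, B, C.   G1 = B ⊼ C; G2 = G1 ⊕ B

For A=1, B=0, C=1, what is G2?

1

G1 = 0 ⊼ 1 = 1
G2 = 1 ⊕ 0 = 1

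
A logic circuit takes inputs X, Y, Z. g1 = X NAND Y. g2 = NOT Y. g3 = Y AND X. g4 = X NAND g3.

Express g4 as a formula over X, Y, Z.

X NAND (Y AND X)

g3 = Y AND X
g4 = X NAND g3 = X NAND (Y AND X)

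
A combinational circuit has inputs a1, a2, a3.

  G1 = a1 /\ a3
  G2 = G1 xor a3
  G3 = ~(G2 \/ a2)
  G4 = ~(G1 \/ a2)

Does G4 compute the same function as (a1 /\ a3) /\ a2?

No

G1 = a1 /\ a3
G4 = ~(G1 \/ a2) = ~((a1 /\ a3) \/ a2)
At a1=0, a2=0, a3=0: circuit gives 1, formula gives 0.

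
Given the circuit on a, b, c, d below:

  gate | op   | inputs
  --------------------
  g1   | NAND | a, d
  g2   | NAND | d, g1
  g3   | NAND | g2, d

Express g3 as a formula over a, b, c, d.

g1 = a NAND d
g2 = d NAND g1 = d NAND (a NAND d)
g3 = g2 NAND d = (d NAND (a NAND d)) NAND d

(d NAND (a NAND d)) NAND d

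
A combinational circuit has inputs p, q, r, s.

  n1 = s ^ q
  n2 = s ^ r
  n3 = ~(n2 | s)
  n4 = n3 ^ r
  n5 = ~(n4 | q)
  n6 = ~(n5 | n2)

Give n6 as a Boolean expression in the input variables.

n2 = s ^ r
n3 = ~(n2 | s) = ~((s ^ r) | s)
n4 = n3 ^ r = (~((s ^ r) | s)) ^ r
n5 = ~(n4 | q) = ~(((~((s ^ r) | s)) ^ r) | q)
n6 = ~(n5 | n2) = ~((~(((~((s ^ r) | s)) ^ r) | q)) | (s ^ r))

~((~(((~((s ^ r) | s)) ^ r) | q)) | (s ^ r))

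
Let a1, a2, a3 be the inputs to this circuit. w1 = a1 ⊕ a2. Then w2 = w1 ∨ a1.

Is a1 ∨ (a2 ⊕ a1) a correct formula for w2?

w1 = a1 ⊕ a2
w2 = w1 ∨ a1 = (a1 ⊕ a2) ∨ a1
At a1=0, a2=0, a3=0: circuit gives 0, formula gives 0.
At a1=0, a2=1, a3=0: circuit gives 1, formula gives 1.
Agrees on all 8 inputs.

Yes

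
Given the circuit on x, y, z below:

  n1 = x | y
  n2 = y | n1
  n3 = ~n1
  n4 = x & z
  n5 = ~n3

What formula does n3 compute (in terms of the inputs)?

~(x | y)

n1 = x | y
n3 = ~n1 = ~(x | y)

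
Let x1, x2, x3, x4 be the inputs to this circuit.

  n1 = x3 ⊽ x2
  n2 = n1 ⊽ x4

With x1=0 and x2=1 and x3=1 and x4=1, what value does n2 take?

0

n1 = 1 ⊽ 1 = 0
n2 = 0 ⊽ 1 = 0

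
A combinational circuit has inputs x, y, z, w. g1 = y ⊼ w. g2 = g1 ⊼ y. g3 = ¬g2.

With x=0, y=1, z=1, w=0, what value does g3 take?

g1 = 1 ⊼ 0 = 1
g2 = 1 ⊼ 1 = 0
g3 = ¬0 = 1

1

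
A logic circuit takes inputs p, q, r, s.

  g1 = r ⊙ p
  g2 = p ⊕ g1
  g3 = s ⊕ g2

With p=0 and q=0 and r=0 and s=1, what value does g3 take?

0

g1 = 0 ⊙ 0 = 1
g2 = 0 ⊕ 1 = 1
g3 = 1 ⊕ 1 = 0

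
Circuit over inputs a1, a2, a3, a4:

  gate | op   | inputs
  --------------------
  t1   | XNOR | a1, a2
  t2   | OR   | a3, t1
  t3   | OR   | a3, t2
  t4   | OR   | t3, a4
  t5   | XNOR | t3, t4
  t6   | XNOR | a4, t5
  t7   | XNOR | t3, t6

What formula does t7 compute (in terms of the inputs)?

(a3 OR (a3 OR (a1 XNOR a2))) XNOR (a4 XNOR ((a3 OR (a3 OR (a1 XNOR a2))) XNOR ((a3 OR (a3 OR (a1 XNOR a2))) OR a4)))

t1 = a1 XNOR a2
t2 = a3 OR t1 = a3 OR (a1 XNOR a2)
t3 = a3 OR t2 = a3 OR (a3 OR (a1 XNOR a2))
t4 = t3 OR a4 = (a3 OR (a3 OR (a1 XNOR a2))) OR a4
t5 = t3 XNOR t4 = (a3 OR (a3 OR (a1 XNOR a2))) XNOR ((a3 OR (a3 OR (a1 XNOR a2))) OR a4)
t6 = a4 XNOR t5 = a4 XNOR ((a3 OR (a3 OR (a1 XNOR a2))) XNOR ((a3 OR (a3 OR (a1 XNOR a2))) OR a4))
t7 = t3 XNOR t6 = (a3 OR (a3 OR (a1 XNOR a2))) XNOR (a4 XNOR ((a3 OR (a3 OR (a1 XNOR a2))) XNOR ((a3 OR (a3 OR (a1 XNOR a2))) OR a4)))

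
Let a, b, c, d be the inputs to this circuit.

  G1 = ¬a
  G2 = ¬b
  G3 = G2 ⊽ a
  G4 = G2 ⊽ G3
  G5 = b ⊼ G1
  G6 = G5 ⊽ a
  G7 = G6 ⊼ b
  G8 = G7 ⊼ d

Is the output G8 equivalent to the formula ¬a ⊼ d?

G1 = ¬a
G5 = b ⊼ G1 = b ⊼ ¬a
G6 = G5 ⊽ a = (b ⊼ ¬a) ⊽ a
G7 = G6 ⊼ b = ((b ⊼ ¬a) ⊽ a) ⊼ b
G8 = G7 ⊼ d = (((b ⊼ ¬a) ⊽ a) ⊼ b) ⊼ d
At a=0, b=1, c=0, d=1: circuit gives 1, formula gives 0.

No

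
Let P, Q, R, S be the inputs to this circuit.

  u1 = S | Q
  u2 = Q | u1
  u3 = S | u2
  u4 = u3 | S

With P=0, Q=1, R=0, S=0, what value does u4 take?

1

u1 = 0 | 1 = 1
u2 = 1 | 1 = 1
u3 = 0 | 1 = 1
u4 = 1 | 0 = 1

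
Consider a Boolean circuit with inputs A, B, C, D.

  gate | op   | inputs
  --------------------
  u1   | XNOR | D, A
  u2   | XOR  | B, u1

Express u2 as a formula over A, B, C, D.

B XOR (D XNOR A)

u1 = D XNOR A
u2 = B XOR u1 = B XOR (D XNOR A)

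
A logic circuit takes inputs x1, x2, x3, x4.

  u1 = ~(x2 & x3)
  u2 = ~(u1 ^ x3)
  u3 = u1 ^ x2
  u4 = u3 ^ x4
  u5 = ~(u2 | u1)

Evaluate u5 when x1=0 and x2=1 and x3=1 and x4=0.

u1 = ~(1 & 1) = 0
u2 = ~(0 ^ 1) = 0
u5 = ~(0 | 0) = 1

1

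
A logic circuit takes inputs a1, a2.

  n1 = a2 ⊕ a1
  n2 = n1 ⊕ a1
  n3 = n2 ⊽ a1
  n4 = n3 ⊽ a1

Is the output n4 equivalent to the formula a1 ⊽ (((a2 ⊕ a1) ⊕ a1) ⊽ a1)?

Yes

n1 = a2 ⊕ a1
n2 = n1 ⊕ a1 = (a2 ⊕ a1) ⊕ a1
n3 = n2 ⊽ a1 = ((a2 ⊕ a1) ⊕ a1) ⊽ a1
n4 = n3 ⊽ a1 = (((a2 ⊕ a1) ⊕ a1) ⊽ a1) ⊽ a1
At a1=0, a2=0: circuit gives 0, formula gives 0.
At a1=0, a2=1: circuit gives 1, formula gives 1.
Agrees on all 4 inputs.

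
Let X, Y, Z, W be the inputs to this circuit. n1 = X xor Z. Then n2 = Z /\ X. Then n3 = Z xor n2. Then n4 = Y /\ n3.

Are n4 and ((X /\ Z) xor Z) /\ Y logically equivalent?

n2 = Z /\ X
n3 = Z xor n2 = Z xor (Z /\ X)
n4 = Y /\ n3 = Y /\ (Z xor (Z /\ X))
At X=0, Y=0, Z=0, W=0: circuit gives 0, formula gives 0.
At X=0, Y=1, Z=1, W=0: circuit gives 1, formula gives 1.
Agrees on all 16 inputs.

Yes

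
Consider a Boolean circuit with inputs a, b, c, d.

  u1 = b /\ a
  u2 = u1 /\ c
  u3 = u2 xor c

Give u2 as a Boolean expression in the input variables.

u1 = b /\ a
u2 = u1 /\ c = (b /\ a) /\ c

(b /\ a) /\ c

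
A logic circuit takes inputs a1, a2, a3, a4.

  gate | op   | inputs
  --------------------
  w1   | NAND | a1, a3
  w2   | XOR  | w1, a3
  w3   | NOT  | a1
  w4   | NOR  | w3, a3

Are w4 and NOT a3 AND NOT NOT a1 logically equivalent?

Yes

w3 = NOT a1
w4 = w3 NOR a3 = NOT a1 NOR a3
At a1=0, a2=0, a3=0, a4=0: circuit gives 0, formula gives 0.
At a1=1, a2=0, a3=0, a4=0: circuit gives 1, formula gives 1.
Agrees on all 16 inputs.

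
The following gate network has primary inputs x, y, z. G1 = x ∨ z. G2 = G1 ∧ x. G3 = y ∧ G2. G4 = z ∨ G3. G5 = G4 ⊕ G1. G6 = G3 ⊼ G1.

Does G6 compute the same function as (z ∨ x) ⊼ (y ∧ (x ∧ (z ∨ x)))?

G1 = x ∨ z
G2 = G1 ∧ x = (x ∨ z) ∧ x
G3 = y ∧ G2 = y ∧ ((x ∨ z) ∧ x)
G6 = G3 ⊼ G1 = (y ∧ ((x ∨ z) ∧ x)) ⊼ (x ∨ z)
At x=1, y=1, z=0: circuit gives 0, formula gives 0.
At x=0, y=0, z=0: circuit gives 1, formula gives 1.
Agrees on all 8 inputs.

Yes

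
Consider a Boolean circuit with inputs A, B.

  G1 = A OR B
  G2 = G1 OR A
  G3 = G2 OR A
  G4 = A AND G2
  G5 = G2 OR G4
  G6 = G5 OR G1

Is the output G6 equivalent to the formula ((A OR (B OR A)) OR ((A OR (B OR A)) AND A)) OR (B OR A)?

G1 = A OR B
G2 = G1 OR A = (A OR B) OR A
G4 = A AND G2 = A AND ((A OR B) OR A)
G5 = G2 OR G4 = ((A OR B) OR A) OR (A AND ((A OR B) OR A))
G6 = G5 OR G1 = (((A OR B) OR A) OR (A AND ((A OR B) OR A))) OR (A OR B)
At A=0, B=0: circuit gives 0, formula gives 0.
At A=0, B=1: circuit gives 1, formula gives 1.
Agrees on all 4 inputs.

Yes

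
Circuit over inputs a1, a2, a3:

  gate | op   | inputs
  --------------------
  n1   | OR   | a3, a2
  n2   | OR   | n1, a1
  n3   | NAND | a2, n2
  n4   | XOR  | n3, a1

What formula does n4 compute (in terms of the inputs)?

(a2 NAND ((a3 OR a2) OR a1)) XOR a1

n1 = a3 OR a2
n2 = n1 OR a1 = (a3 OR a2) OR a1
n3 = a2 NAND n2 = a2 NAND ((a3 OR a2) OR a1)
n4 = n3 XOR a1 = (a2 NAND ((a3 OR a2) OR a1)) XOR a1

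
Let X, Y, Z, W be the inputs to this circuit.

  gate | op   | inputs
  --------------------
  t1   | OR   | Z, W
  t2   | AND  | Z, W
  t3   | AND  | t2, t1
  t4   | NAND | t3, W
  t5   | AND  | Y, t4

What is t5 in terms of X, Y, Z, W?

Y AND (((Z AND W) AND (Z OR W)) NAND W)

t1 = Z OR W
t2 = Z AND W
t3 = t2 AND t1 = (Z AND W) AND (Z OR W)
t4 = t3 NAND W = ((Z AND W) AND (Z OR W)) NAND W
t5 = Y AND t4 = Y AND (((Z AND W) AND (Z OR W)) NAND W)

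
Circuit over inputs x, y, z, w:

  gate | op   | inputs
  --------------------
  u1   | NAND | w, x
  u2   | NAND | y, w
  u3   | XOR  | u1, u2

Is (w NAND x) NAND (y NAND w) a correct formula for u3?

u1 = w NAND x
u2 = y NAND w
u3 = u1 XOR u2 = (w NAND x) XOR (y NAND w)
At x=1, y=1, z=0, w=1: circuit gives 0, formula gives 1.

No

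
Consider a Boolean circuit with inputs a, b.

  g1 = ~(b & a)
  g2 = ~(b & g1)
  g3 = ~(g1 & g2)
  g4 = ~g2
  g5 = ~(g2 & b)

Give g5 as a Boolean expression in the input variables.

g1 = ~(b & a)
g2 = ~(b & g1) = ~(b & (~(b & a)))
g5 = ~(g2 & b) = ~((~(b & (~(b & a)))) & b)

~((~(b & (~(b & a)))) & b)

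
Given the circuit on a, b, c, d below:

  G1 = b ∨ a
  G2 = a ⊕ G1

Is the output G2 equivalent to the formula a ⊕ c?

No

G1 = b ∨ a
G2 = a ⊕ G1 = a ⊕ (b ∨ a)
At a=0, b=0, c=1, d=0: circuit gives 0, formula gives 1.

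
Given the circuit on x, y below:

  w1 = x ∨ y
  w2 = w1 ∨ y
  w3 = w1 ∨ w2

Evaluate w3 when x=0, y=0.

w1 = 0 ∨ 0 = 0
w2 = 0 ∨ 0 = 0
w3 = 0 ∨ 0 = 0

0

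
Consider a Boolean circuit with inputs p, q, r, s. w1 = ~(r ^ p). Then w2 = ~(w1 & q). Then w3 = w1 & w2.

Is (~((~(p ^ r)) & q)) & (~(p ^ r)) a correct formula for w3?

w1 = ~(r ^ p)
w2 = ~(w1 & q) = ~((~(r ^ p)) & q)
w3 = w1 & w2 = (~(r ^ p)) & (~((~(r ^ p)) & q))
At p=0, q=0, r=1, s=0: circuit gives 0, formula gives 0.
At p=0, q=0, r=0, s=0: circuit gives 1, formula gives 1.
Agrees on all 16 inputs.

Yes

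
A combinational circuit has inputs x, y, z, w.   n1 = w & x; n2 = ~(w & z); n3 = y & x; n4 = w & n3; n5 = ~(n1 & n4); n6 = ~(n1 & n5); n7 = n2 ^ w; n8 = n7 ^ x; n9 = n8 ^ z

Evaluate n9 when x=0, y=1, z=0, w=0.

n2 = ~(0 & 0) = 1
n7 = 1 ^ 0 = 1
n8 = 1 ^ 0 = 1
n9 = 1 ^ 0 = 1

1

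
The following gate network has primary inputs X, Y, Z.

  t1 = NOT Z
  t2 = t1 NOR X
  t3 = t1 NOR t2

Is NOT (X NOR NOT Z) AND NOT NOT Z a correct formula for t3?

Yes

t1 = NOT Z
t2 = t1 NOR X = NOT Z NOR X
t3 = t1 NOR t2 = NOT Z NOR (NOT Z NOR X)
At X=0, Y=0, Z=0: circuit gives 0, formula gives 0.
At X=1, Y=0, Z=1: circuit gives 1, formula gives 1.
Agrees on all 8 inputs.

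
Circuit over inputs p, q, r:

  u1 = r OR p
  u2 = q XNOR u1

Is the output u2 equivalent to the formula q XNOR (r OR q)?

No

u1 = r OR p
u2 = q XNOR u1 = q XNOR (r OR p)
At p=0, q=1, r=0: circuit gives 0, formula gives 1.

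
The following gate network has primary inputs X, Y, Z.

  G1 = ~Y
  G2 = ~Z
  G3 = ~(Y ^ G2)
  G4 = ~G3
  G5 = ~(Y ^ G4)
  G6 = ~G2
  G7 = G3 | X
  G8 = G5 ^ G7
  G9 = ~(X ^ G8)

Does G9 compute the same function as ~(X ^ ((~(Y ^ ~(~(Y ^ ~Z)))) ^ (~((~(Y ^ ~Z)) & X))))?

G2 = ~Z
G3 = ~(Y ^ G2) = ~(Y ^ ~Z)
G4 = ~G3 = ~(~(Y ^ ~Z))
G5 = ~(Y ^ G4) = ~(Y ^ ~(~(Y ^ ~Z)))
G7 = G3 | X = (~(Y ^ ~Z)) | X
G8 = G5 ^ G7 = (~(Y ^ ~(~(Y ^ ~Z)))) ^ ((~(Y ^ ~Z)) | X)
G9 = ~(X ^ G8) = ~(X ^ ((~(Y ^ ~(~(Y ^ ~Z)))) ^ ((~(Y ^ ~Z)) | X)))
At X=0, Y=0, Z=0: circuit gives 1, formula gives 0.

No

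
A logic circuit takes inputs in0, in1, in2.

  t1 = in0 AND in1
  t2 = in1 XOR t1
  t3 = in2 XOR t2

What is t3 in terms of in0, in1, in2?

in2 XOR (in1 XOR (in0 AND in1))

t1 = in0 AND in1
t2 = in1 XOR t1 = in1 XOR (in0 AND in1)
t3 = in2 XOR t2 = in2 XOR (in1 XOR (in0 AND in1))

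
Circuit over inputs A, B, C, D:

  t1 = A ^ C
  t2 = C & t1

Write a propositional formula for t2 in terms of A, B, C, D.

C & (A ^ C)

t1 = A ^ C
t2 = C & t1 = C & (A ^ C)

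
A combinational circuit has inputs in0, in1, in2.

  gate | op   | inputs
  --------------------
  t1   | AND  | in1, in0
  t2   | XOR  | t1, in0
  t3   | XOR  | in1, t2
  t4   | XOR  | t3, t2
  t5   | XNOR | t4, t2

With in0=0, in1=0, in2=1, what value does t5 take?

t1 = 0 AND 0 = 0
t2 = 0 XOR 0 = 0
t3 = 0 XOR 0 = 0
t4 = 0 XOR 0 = 0
t5 = 0 XNOR 0 = 1

1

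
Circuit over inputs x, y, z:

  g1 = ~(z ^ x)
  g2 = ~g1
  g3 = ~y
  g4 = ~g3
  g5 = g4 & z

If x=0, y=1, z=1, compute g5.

1

g3 = ~1 = 0
g4 = ~0 = 1
g5 = 1 & 1 = 1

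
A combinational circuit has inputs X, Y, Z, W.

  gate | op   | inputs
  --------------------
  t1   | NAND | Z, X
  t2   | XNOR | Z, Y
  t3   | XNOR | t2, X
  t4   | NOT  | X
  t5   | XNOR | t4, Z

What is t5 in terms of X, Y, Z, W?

NOT X XNOR Z

t4 = NOT X
t5 = t4 XNOR Z = NOT X XNOR Z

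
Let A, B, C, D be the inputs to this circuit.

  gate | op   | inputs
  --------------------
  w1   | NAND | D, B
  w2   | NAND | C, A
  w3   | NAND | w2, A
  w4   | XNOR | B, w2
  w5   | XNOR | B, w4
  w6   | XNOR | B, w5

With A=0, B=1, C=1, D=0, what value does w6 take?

1

w2 = 1 NAND 0 = 1
w4 = 1 XNOR 1 = 1
w5 = 1 XNOR 1 = 1
w6 = 1 XNOR 1 = 1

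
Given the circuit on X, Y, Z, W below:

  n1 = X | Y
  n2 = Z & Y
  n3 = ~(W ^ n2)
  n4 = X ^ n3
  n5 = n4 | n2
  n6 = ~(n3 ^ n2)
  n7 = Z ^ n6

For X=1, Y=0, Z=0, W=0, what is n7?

n2 = 0 & 0 = 0
n3 = ~(0 ^ 0) = 1
n6 = ~(1 ^ 0) = 0
n7 = 0 ^ 0 = 0

0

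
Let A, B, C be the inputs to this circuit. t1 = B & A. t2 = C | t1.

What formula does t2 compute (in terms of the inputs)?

C | (B & A)

t1 = B & A
t2 = C | t1 = C | (B & A)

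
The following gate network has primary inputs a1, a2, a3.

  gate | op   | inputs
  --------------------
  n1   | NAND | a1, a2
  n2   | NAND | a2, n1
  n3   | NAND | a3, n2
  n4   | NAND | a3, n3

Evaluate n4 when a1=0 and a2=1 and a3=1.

0

n1 = 0 NAND 1 = 1
n2 = 1 NAND 1 = 0
n3 = 1 NAND 0 = 1
n4 = 1 NAND 1 = 0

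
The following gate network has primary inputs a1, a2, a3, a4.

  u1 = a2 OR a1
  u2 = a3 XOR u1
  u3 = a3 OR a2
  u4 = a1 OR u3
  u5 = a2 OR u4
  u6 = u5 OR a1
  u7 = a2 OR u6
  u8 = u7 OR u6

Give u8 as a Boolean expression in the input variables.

(a2 OR ((a2 OR (a1 OR (a3 OR a2))) OR a1)) OR ((a2 OR (a1 OR (a3 OR a2))) OR a1)

u3 = a3 OR a2
u4 = a1 OR u3 = a1 OR (a3 OR a2)
u5 = a2 OR u4 = a2 OR (a1 OR (a3 OR a2))
u6 = u5 OR a1 = (a2 OR (a1 OR (a3 OR a2))) OR a1
u7 = a2 OR u6 = a2 OR ((a2 OR (a1 OR (a3 OR a2))) OR a1)
u8 = u7 OR u6 = (a2 OR ((a2 OR (a1 OR (a3 OR a2))) OR a1)) OR ((a2 OR (a1 OR (a3 OR a2))) OR a1)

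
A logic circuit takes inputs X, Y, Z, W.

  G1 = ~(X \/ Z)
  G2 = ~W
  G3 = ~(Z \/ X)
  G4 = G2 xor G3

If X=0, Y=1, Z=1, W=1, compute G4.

G2 = ~1 = 0
G3 = ~(1 \/ 0) = 0
G4 = 0 xor 0 = 0

0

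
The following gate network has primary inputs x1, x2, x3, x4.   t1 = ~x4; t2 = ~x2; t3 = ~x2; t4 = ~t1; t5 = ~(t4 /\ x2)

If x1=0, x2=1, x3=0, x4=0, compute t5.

t1 = ~0 = 1
t4 = ~1 = 0
t5 = ~(0 /\ 1) = 1

1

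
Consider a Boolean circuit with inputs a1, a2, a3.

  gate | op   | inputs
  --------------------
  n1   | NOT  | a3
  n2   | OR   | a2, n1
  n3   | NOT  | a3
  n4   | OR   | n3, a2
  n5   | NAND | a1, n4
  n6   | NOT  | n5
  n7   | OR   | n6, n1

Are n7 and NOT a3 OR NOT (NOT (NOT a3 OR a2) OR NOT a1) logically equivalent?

n1 = NOT a3
n3 = NOT a3
n4 = n3 OR a2 = NOT a3 OR a2
n5 = a1 NAND n4 = a1 NAND (NOT a3 OR a2)
n6 = NOT n5 = NOT (a1 NAND (NOT a3 OR a2))
n7 = n6 OR n1 = NOT (a1 NAND (NOT a3 OR a2)) OR NOT a3
At a1=0, a2=0, a3=1: circuit gives 0, formula gives 0.
At a1=0, a2=0, a3=0: circuit gives 1, formula gives 1.
Agrees on all 8 inputs.

Yes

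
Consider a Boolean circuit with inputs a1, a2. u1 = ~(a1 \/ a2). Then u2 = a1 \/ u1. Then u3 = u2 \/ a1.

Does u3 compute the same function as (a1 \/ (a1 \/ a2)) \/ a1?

No

u1 = ~(a1 \/ a2)
u2 = a1 \/ u1 = a1 \/ (~(a1 \/ a2))
u3 = u2 \/ a1 = (a1 \/ (~(a1 \/ a2))) \/ a1
At a1=0, a2=0: circuit gives 1, formula gives 0.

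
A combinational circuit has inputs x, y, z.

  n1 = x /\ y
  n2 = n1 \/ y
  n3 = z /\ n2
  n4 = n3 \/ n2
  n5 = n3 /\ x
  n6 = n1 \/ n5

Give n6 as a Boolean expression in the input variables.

(x /\ y) \/ ((z /\ ((x /\ y) \/ y)) /\ x)

n1 = x /\ y
n2 = n1 \/ y = (x /\ y) \/ y
n3 = z /\ n2 = z /\ ((x /\ y) \/ y)
n5 = n3 /\ x = (z /\ ((x /\ y) \/ y)) /\ x
n6 = n1 \/ n5 = (x /\ y) \/ ((z /\ ((x /\ y) \/ y)) /\ x)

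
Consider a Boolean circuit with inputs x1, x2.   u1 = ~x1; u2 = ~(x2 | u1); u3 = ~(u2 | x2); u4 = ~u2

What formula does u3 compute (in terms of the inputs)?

~((~(x2 | ~x1)) | x2)

u1 = ~x1
u2 = ~(x2 | u1) = ~(x2 | ~x1)
u3 = ~(u2 | x2) = ~((~(x2 | ~x1)) | x2)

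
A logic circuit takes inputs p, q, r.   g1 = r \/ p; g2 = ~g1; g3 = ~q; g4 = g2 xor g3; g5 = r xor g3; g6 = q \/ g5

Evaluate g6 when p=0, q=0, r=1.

0

g3 = ~0 = 1
g5 = 1 xor 1 = 0
g6 = 0 \/ 0 = 0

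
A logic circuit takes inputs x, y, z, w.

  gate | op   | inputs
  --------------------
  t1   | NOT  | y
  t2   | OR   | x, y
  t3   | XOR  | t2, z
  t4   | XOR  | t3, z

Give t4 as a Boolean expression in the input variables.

((x OR y) XOR z) XOR z

t2 = x OR y
t3 = t2 XOR z = (x OR y) XOR z
t4 = t3 XOR z = ((x OR y) XOR z) XOR z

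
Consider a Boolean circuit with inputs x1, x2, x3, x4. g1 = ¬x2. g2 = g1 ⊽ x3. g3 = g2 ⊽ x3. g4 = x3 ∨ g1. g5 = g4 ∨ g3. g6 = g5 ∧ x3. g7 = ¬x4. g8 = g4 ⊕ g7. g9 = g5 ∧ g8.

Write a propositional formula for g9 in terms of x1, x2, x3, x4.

g1 = ¬x2
g2 = g1 ⊽ x3 = ¬x2 ⊽ x3
g3 = g2 ⊽ x3 = (¬x2 ⊽ x3) ⊽ x3
g4 = x3 ∨ g1 = x3 ∨ ¬x2
g5 = g4 ∨ g3 = (x3 ∨ ¬x2) ∨ ((¬x2 ⊽ x3) ⊽ x3)
g7 = ¬x4
g8 = g4 ⊕ g7 = (x3 ∨ ¬x2) ⊕ ¬x4
g9 = g5 ∧ g8 = ((x3 ∨ ¬x2) ∨ ((¬x2 ⊽ x3) ⊽ x3)) ∧ ((x3 ∨ ¬x2) ⊕ ¬x4)

((x3 ∨ ¬x2) ∨ ((¬x2 ⊽ x3) ⊽ x3)) ∧ ((x3 ∨ ¬x2) ⊕ ¬x4)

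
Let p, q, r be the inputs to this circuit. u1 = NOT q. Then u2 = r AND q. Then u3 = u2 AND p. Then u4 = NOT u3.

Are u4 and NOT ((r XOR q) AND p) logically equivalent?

No

u2 = r AND q
u3 = u2 AND p = (r AND q) AND p
u4 = NOT u3 = NOT ((r AND q) AND p)
At p=1, q=0, r=1: circuit gives 1, formula gives 0.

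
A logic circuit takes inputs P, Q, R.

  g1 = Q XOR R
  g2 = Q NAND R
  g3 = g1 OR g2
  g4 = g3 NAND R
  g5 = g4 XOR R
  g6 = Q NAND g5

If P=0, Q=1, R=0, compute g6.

0

g1 = 1 XOR 0 = 1
g2 = 1 NAND 0 = 1
g3 = 1 OR 1 = 1
g4 = 1 NAND 0 = 1
g5 = 1 XOR 0 = 1
g6 = 1 NAND 1 = 0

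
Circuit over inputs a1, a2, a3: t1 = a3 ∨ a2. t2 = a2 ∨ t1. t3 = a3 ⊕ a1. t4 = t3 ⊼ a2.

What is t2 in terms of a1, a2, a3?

t1 = a3 ∨ a2
t2 = a2 ∨ t1 = a2 ∨ (a3 ∨ a2)

a2 ∨ (a3 ∨ a2)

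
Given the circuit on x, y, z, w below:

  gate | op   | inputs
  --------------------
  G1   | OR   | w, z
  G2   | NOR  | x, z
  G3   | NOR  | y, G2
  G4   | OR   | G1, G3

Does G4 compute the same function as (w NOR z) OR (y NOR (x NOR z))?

G1 = w OR z
G2 = x NOR z
G3 = y NOR G2 = y NOR (x NOR z)
G4 = G1 OR G3 = (w OR z) OR (y NOR (x NOR z))
At x=0, y=0, z=0, w=0: circuit gives 0, formula gives 1.

No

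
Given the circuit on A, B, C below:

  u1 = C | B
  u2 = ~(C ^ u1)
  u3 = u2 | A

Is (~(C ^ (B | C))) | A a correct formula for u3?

Yes

u1 = C | B
u2 = ~(C ^ u1) = ~(C ^ (C | B))
u3 = u2 | A = (~(C ^ (C | B))) | A
At A=0, B=1, C=0: circuit gives 0, formula gives 0.
At A=0, B=0, C=0: circuit gives 1, formula gives 1.
Agrees on all 8 inputs.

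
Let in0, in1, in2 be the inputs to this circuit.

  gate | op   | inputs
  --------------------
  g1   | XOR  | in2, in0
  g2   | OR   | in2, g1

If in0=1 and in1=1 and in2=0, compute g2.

g1 = 0 XOR 1 = 1
g2 = 0 OR 1 = 1

1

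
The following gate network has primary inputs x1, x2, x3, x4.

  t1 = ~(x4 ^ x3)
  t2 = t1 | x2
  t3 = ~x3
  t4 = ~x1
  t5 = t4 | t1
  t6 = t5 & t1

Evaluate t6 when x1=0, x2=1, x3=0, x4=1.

t1 = ~(1 ^ 0) = 0
t4 = ~0 = 1
t5 = 1 | 0 = 1
t6 = 1 & 0 = 0

0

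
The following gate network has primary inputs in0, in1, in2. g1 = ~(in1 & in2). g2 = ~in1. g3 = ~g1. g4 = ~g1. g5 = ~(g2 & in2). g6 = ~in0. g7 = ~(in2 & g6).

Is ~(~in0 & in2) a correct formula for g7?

g6 = ~in0
g7 = ~(in2 & g6) = ~(in2 & ~in0)
At in0=0, in1=0, in2=1: circuit gives 0, formula gives 0.
At in0=0, in1=0, in2=0: circuit gives 1, formula gives 1.
Agrees on all 8 inputs.

Yes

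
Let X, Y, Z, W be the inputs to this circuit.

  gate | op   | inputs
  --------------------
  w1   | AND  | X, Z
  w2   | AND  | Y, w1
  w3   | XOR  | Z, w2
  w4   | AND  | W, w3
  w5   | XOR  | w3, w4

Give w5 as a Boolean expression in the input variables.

w1 = X AND Z
w2 = Y AND w1 = Y AND (X AND Z)
w3 = Z XOR w2 = Z XOR (Y AND (X AND Z))
w4 = W AND w3 = W AND (Z XOR (Y AND (X AND Z)))
w5 = w3 XOR w4 = (Z XOR (Y AND (X AND Z))) XOR (W AND (Z XOR (Y AND (X AND Z))))

(Z XOR (Y AND (X AND Z))) XOR (W AND (Z XOR (Y AND (X AND Z))))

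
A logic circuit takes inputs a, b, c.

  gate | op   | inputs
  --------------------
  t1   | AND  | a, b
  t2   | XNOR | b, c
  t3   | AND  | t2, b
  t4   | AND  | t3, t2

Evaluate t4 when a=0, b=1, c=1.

t2 = 1 XNOR 1 = 1
t3 = 1 AND 1 = 1
t4 = 1 AND 1 = 1

1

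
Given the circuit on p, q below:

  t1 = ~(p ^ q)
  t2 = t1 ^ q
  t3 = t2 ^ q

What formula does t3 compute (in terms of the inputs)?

((~(p ^ q)) ^ q) ^ q

t1 = ~(p ^ q)
t2 = t1 ^ q = (~(p ^ q)) ^ q
t3 = t2 ^ q = ((~(p ^ q)) ^ q) ^ q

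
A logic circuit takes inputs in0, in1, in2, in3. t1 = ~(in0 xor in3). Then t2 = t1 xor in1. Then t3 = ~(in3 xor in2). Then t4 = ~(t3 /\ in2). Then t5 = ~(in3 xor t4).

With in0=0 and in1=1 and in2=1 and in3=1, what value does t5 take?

0

t3 = ~(1 xor 1) = 1
t4 = ~(1 /\ 1) = 0
t5 = ~(1 xor 0) = 0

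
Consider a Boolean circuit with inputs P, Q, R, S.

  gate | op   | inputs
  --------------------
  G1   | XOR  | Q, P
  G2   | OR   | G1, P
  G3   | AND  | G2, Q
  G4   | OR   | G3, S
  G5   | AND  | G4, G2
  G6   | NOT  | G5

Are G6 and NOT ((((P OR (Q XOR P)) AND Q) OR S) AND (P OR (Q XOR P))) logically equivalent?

Yes

G1 = Q XOR P
G2 = G1 OR P = (Q XOR P) OR P
G3 = G2 AND Q = ((Q XOR P) OR P) AND Q
G4 = G3 OR S = (((Q XOR P) OR P) AND Q) OR S
G5 = G4 AND G2 = ((((Q XOR P) OR P) AND Q) OR S) AND ((Q XOR P) OR P)
G6 = NOT G5 = NOT (((((Q XOR P) OR P) AND Q) OR S) AND ((Q XOR P) OR P))
At P=0, Q=1, R=0, S=0: circuit gives 0, formula gives 0.
At P=0, Q=0, R=0, S=0: circuit gives 1, formula gives 1.
Agrees on all 16 inputs.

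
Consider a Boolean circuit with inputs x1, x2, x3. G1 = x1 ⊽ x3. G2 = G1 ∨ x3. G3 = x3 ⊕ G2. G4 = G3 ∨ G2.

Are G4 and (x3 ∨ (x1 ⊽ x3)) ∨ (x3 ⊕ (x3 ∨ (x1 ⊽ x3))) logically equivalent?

Yes

G1 = x1 ⊽ x3
G2 = G1 ∨ x3 = (x1 ⊽ x3) ∨ x3
G3 = x3 ⊕ G2 = x3 ⊕ ((x1 ⊽ x3) ∨ x3)
G4 = G3 ∨ G2 = (x3 ⊕ ((x1 ⊽ x3) ∨ x3)) ∨ ((x1 ⊽ x3) ∨ x3)
At x1=1, x2=0, x3=0: circuit gives 0, formula gives 0.
At x1=0, x2=0, x3=0: circuit gives 1, formula gives 1.
Agrees on all 8 inputs.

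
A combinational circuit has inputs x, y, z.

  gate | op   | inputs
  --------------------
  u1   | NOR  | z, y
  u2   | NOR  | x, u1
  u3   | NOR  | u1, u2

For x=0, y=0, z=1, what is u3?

0

u1 = 1 NOR 0 = 0
u2 = 0 NOR 0 = 1
u3 = 0 NOR 1 = 0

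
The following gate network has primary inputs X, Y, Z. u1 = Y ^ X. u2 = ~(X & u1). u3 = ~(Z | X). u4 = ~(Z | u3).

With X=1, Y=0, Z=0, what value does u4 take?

1

u3 = ~(0 | 1) = 0
u4 = ~(0 | 0) = 1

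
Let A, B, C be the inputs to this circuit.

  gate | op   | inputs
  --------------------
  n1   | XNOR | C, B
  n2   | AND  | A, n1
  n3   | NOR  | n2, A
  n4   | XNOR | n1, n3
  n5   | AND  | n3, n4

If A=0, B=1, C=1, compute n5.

1

n1 = 1 XNOR 1 = 1
n2 = 0 AND 1 = 0
n3 = 0 NOR 0 = 1
n4 = 1 XNOR 1 = 1
n5 = 1 AND 1 = 1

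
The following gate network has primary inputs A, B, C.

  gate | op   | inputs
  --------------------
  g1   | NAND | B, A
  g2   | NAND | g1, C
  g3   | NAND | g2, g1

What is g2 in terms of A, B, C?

g1 = B NAND A
g2 = g1 NAND C = (B NAND A) NAND C

(B NAND A) NAND C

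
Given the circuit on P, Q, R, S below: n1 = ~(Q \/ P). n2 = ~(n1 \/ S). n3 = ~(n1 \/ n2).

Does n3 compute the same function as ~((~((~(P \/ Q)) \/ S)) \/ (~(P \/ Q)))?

n1 = ~(Q \/ P)
n2 = ~(n1 \/ S) = ~((~(Q \/ P)) \/ S)
n3 = ~(n1 \/ n2) = ~((~(Q \/ P)) \/ (~((~(Q \/ P)) \/ S)))
At P=0, Q=0, R=0, S=0: circuit gives 0, formula gives 0.
At P=0, Q=1, R=0, S=1: circuit gives 1, formula gives 1.
Agrees on all 16 inputs.

Yes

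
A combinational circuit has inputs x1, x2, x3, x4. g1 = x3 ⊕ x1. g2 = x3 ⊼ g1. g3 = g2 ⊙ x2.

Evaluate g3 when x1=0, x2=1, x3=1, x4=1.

g1 = 1 ⊕ 0 = 1
g2 = 1 ⊼ 1 = 0
g3 = 0 ⊙ 1 = 0

0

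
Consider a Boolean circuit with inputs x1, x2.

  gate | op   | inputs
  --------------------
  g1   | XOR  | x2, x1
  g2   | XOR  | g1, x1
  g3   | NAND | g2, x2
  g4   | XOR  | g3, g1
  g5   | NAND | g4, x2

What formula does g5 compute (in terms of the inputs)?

g1 = x2 XOR x1
g2 = g1 XOR x1 = (x2 XOR x1) XOR x1
g3 = g2 NAND x2 = ((x2 XOR x1) XOR x1) NAND x2
g4 = g3 XOR g1 = (((x2 XOR x1) XOR x1) NAND x2) XOR (x2 XOR x1)
g5 = g4 NAND x2 = ((((x2 XOR x1) XOR x1) NAND x2) XOR (x2 XOR x1)) NAND x2

((((x2 XOR x1) XOR x1) NAND x2) XOR (x2 XOR x1)) NAND x2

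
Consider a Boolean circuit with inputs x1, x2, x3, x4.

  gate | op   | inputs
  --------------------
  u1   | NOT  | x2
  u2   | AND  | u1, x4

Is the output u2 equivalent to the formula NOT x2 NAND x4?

u1 = NOT x2
u2 = u1 AND x4 = NOT x2 AND x4
At x1=0, x2=0, x3=0, x4=0: circuit gives 0, formula gives 1.

No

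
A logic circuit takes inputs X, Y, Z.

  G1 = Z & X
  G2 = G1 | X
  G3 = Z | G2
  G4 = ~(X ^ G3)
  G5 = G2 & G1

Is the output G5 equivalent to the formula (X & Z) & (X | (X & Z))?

G1 = Z & X
G2 = G1 | X = (Z & X) | X
G5 = G2 & G1 = ((Z & X) | X) & (Z & X)
At X=0, Y=0, Z=0: circuit gives 0, formula gives 0.
At X=1, Y=0, Z=1: circuit gives 1, formula gives 1.
Agrees on all 8 inputs.

Yes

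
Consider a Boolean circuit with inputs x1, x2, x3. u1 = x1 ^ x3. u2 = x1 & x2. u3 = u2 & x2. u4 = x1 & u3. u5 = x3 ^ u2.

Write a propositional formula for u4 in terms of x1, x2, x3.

x1 & ((x1 & x2) & x2)

u2 = x1 & x2
u3 = u2 & x2 = (x1 & x2) & x2
u4 = x1 & u3 = x1 & ((x1 & x2) & x2)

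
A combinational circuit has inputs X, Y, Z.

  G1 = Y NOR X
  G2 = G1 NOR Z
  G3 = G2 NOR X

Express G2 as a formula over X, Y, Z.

G1 = Y NOR X
G2 = G1 NOR Z = (Y NOR X) NOR Z

(Y NOR X) NOR Z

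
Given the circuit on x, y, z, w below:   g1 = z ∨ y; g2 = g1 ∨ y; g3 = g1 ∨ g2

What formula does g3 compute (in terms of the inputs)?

(z ∨ y) ∨ ((z ∨ y) ∨ y)

g1 = z ∨ y
g2 = g1 ∨ y = (z ∨ y) ∨ y
g3 = g1 ∨ g2 = (z ∨ y) ∨ ((z ∨ y) ∨ y)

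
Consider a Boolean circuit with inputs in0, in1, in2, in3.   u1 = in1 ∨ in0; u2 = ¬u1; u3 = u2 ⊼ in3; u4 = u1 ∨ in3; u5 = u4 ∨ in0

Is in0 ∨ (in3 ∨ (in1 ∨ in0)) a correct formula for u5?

Yes

u1 = in1 ∨ in0
u4 = u1 ∨ in3 = (in1 ∨ in0) ∨ in3
u5 = u4 ∨ in0 = ((in1 ∨ in0) ∨ in3) ∨ in0
At in0=0, in1=0, in2=0, in3=0: circuit gives 0, formula gives 0.
At in0=0, in1=0, in2=0, in3=1: circuit gives 1, formula gives 1.
Agrees on all 16 inputs.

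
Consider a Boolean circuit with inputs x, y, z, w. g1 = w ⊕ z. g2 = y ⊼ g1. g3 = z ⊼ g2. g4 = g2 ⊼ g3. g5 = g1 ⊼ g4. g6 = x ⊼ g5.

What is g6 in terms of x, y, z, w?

x ⊼ ((w ⊕ z) ⊼ ((y ⊼ (w ⊕ z)) ⊼ (z ⊼ (y ⊼ (w ⊕ z)))))

g1 = w ⊕ z
g2 = y ⊼ g1 = y ⊼ (w ⊕ z)
g3 = z ⊼ g2 = z ⊼ (y ⊼ (w ⊕ z))
g4 = g2 ⊼ g3 = (y ⊼ (w ⊕ z)) ⊼ (z ⊼ (y ⊼ (w ⊕ z)))
g5 = g1 ⊼ g4 = (w ⊕ z) ⊼ ((y ⊼ (w ⊕ z)) ⊼ (z ⊼ (y ⊼ (w ⊕ z))))
g6 = x ⊼ g5 = x ⊼ ((w ⊕ z) ⊼ ((y ⊼ (w ⊕ z)) ⊼ (z ⊼ (y ⊼ (w ⊕ z)))))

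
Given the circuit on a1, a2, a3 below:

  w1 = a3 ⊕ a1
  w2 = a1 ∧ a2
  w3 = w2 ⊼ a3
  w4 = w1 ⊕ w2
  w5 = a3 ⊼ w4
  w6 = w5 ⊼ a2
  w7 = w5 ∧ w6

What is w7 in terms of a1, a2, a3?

w1 = a3 ⊕ a1
w2 = a1 ∧ a2
w4 = w1 ⊕ w2 = (a3 ⊕ a1) ⊕ (a1 ∧ a2)
w5 = a3 ⊼ w4 = a3 ⊼ ((a3 ⊕ a1) ⊕ (a1 ∧ a2))
w6 = w5 ⊼ a2 = (a3 ⊼ ((a3 ⊕ a1) ⊕ (a1 ∧ a2))) ⊼ a2
w7 = w5 ∧ w6 = (a3 ⊼ ((a3 ⊕ a1) ⊕ (a1 ∧ a2))) ∧ ((a3 ⊼ ((a3 ⊕ a1) ⊕ (a1 ∧ a2))) ⊼ a2)

(a3 ⊼ ((a3 ⊕ a1) ⊕ (a1 ∧ a2))) ∧ ((a3 ⊼ ((a3 ⊕ a1) ⊕ (a1 ∧ a2))) ⊼ a2)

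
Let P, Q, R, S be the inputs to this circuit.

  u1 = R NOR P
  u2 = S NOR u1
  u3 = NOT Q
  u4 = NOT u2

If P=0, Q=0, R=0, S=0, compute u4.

1

u1 = 0 NOR 0 = 1
u2 = 0 NOR 1 = 0
u4 = NOT 0 = 1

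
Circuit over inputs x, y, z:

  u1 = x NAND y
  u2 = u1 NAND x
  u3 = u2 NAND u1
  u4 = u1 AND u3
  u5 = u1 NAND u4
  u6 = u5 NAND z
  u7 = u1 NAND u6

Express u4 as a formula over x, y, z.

u1 = x NAND y
u2 = u1 NAND x = (x NAND y) NAND x
u3 = u2 NAND u1 = ((x NAND y) NAND x) NAND (x NAND y)
u4 = u1 AND u3 = (x NAND y) AND (((x NAND y) NAND x) NAND (x NAND y))

(x NAND y) AND (((x NAND y) NAND x) NAND (x NAND y))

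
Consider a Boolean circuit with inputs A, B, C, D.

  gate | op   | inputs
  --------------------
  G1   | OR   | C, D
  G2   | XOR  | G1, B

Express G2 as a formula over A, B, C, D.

G1 = C OR D
G2 = G1 XOR B = (C OR D) XOR B

(C OR D) XOR B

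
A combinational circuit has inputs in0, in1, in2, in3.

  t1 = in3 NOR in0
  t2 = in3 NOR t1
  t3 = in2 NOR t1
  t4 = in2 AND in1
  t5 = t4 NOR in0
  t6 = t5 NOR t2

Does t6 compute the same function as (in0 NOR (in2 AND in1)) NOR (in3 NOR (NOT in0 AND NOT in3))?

t1 = in3 NOR in0
t2 = in3 NOR t1 = in3 NOR (in3 NOR in0)
t4 = in2 AND in1
t5 = t4 NOR in0 = (in2 AND in1) NOR in0
t6 = t5 NOR t2 = ((in2 AND in1) NOR in0) NOR (in3 NOR (in3 NOR in0))
At in0=0, in1=0, in2=0, in3=0: circuit gives 0, formula gives 0.
At in0=0, in1=1, in2=1, in3=0: circuit gives 1, formula gives 1.
Agrees on all 16 inputs.

Yes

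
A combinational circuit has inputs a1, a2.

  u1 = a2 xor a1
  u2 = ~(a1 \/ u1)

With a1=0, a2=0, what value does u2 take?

1

u1 = 0 xor 0 = 0
u2 = ~(0 \/ 0) = 1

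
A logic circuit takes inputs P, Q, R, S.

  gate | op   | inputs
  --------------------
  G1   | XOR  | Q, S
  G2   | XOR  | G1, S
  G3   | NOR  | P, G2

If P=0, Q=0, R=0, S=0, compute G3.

G1 = 0 XOR 0 = 0
G2 = 0 XOR 0 = 0
G3 = 0 NOR 0 = 1

1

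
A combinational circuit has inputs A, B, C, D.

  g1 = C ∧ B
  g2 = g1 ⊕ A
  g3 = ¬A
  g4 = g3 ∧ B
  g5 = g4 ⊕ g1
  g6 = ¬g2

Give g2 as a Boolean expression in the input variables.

g1 = C ∧ B
g2 = g1 ⊕ A = (C ∧ B) ⊕ A

(C ∧ B) ⊕ A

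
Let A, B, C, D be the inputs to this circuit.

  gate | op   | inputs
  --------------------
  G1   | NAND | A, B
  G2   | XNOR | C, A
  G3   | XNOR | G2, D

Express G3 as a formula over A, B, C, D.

G2 = C XNOR A
G3 = G2 XNOR D = (C XNOR A) XNOR D

(C XNOR A) XNOR D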